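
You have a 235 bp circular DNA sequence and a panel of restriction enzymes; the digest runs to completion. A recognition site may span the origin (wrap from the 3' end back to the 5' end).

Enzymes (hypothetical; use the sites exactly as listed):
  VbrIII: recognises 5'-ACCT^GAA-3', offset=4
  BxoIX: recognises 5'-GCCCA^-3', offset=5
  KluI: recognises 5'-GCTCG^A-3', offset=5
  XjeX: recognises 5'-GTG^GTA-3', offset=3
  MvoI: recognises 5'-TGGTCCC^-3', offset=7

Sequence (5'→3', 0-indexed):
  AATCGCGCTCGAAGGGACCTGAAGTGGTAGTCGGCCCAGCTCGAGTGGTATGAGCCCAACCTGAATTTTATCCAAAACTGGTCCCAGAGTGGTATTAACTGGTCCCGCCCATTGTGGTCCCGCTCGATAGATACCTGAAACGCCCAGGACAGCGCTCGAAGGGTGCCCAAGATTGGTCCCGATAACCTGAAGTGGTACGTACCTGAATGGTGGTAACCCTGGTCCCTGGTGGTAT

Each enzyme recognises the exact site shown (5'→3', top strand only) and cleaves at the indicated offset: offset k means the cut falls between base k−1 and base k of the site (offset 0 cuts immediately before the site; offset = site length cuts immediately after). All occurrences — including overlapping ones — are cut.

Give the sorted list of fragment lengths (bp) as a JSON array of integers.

[4,4,5,5,5,5,6,6,6,8,8,9,10,10,10,10,11,11,11,12,12,14,15,15,23]

Per-enzyme occurrences:
  VbrIII (ACCTGAA, off=4): starts [16, 58, 132, 184, 200] → cuts [20, 62, 136, 188, 204]
  BxoIX (GCCCA, off=5): starts [33, 53, 106, 141, 164] → cuts [38, 58, 111, 146, 169]
  KluI (GCTCGA, off=5): starts [6, 38, 121, 153] → cuts [11, 43, 126, 158]
  XjeX (GTGGTA, off=3): starts [23, 44, 88, 191, 209, 228] → cuts [26, 47, 91, 194, 212, 231]
  MvoI (TGGTCCC, off=7): starts [78, 99, 114, 173, 219] → cuts [85, 106, 121, 180, 226]

All cut coordinates (distinct, sorted): [11, 20, 26, 38, 43, 47, 58, 62, 85, 91, 106, 111, 121, 126, 136, 146, 158, 169, 180, 188, 194, 204, 212, 226, 231]

Fragments:
  11→20: 9 bp
  20→26: 6 bp
  26→38: 12 bp
  38→43: 5 bp
  43→47: 4 bp
  47→58: 11 bp
  58→62: 4 bp
  62→85: 23 bp
  85→91: 6 bp
  91→106: 15 bp
  106→111: 5 bp
  111→121: 10 bp
  121→126: 5 bp
  126→136: 10 bp
  136→146: 10 bp
  146→158: 12 bp
  158→169: 11 bp
  169→180: 11 bp
  180→188: 8 bp
  188→194: 6 bp
  194→204: 10 bp
  204→212: 8 bp
  212→226: 14 bp
  226→231: 5 bp
  231→11 (wrap): 235-231+11 = 15 bp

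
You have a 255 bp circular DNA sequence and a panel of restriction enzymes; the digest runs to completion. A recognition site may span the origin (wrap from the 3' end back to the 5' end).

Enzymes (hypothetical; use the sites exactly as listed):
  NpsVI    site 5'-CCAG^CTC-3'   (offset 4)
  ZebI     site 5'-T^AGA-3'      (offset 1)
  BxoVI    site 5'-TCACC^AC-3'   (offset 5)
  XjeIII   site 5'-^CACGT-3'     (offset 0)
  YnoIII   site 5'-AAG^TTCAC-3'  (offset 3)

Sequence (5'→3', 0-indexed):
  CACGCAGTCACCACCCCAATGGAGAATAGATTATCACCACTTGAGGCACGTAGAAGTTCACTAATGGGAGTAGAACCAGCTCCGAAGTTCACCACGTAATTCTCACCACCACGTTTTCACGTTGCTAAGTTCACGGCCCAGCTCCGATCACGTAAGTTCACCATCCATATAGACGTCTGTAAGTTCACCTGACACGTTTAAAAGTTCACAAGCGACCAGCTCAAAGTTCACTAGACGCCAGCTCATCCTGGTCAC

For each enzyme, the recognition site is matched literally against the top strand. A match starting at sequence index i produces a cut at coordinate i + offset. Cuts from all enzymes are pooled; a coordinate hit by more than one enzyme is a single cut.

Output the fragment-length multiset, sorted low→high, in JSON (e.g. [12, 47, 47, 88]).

Per-enzyme occurrences:
  NpsVI (CCAGCTC, off=4): starts [75, 137, 215, 237] → cuts [79, 141, 219, 241]
  ZebI (TAGA, off=1): starts [26, 50, 70, 169, 231] → cuts [27, 51, 71, 170, 232]
  BxoVI (TCACCAC, off=5): starts [7, 33, 88, 102, 251] → cuts [1, 12, 38, 93, 107]
  XjeIII (CACGT, off=0): starts [46, 92, 109, 117, 148, 192] → cuts [46, 92, 109, 117, 148, 192]
  YnoIII (AAGTTCAC, off=3): starts [53, 84, 126, 153, 180, 201, 223] → cuts [56, 87, 129, 156, 183, 204, 226]

Pooled cuts: [1, 12, 27, 38, 46, 51, 56, 71, 79, 87, 92, 93, 107, 109, 117, 129, 141, 148, 156, 170, 183, 192, 204, 219, 226, 232, 241]

Fragment lengths:
  1→12: 11 bp
  12→27: 15 bp
  27→38: 11 bp
  38→46: 8 bp
  46→51: 5 bp
  51→56: 5 bp
  56→71: 15 bp
  71→79: 8 bp
  79→87: 8 bp
  87→92: 5 bp
  92→93: 1 bp
  93→107: 14 bp
  107→109: 2 bp
  109→117: 8 bp
  117→129: 12 bp
  129→141: 12 bp
  141→148: 7 bp
  148→156: 8 bp
  156→170: 14 bp
  170→183: 13 bp
  183→192: 9 bp
  192→204: 12 bp
  204→219: 15 bp
  219→226: 7 bp
  226→232: 6 bp
  232→241: 9 bp
  241→1 (wrap): 255-241+1 = 15 bp

[1,2,5,5,5,6,7,7,8,8,8,8,8,9,9,11,11,12,12,12,13,14,14,15,15,15,15]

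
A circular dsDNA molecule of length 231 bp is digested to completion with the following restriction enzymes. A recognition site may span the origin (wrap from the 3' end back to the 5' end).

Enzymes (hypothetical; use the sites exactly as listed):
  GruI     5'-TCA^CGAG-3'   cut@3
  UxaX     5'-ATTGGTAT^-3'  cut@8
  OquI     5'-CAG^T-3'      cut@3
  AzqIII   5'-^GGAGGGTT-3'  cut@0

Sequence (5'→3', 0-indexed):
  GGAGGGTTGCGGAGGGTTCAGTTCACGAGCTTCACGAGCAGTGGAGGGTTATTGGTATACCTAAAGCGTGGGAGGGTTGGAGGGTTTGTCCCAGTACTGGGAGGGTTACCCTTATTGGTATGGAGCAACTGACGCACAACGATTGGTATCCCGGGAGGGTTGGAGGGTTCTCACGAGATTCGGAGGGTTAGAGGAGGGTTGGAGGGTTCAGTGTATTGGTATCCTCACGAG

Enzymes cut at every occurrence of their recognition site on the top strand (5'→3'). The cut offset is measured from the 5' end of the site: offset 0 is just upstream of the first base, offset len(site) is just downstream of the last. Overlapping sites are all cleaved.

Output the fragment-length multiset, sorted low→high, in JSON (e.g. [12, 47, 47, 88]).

Site scan:
  GruI (TCACGAG, off=3): starts [22, 31, 170, 224] → cuts [25, 34, 173, 227]
  UxaX (ATTGGTAT, off=8): starts [50, 113, 141, 214] → cuts [58, 121, 149, 222]
  OquI (CAGT, off=3): starts [18, 38, 91, 208] → cuts [21, 41, 94, 211]
  AzqIII (GGAGGGTT, off=0): starts [0, 10, 42, 70, 78, 99, 153, 161, 181, 192, 200] → cuts [0, 10, 42, 70, 78, 99, 153, 161, 181, 192, 200]

Pooled cuts: [0, 10, 21, 25, 34, 41, 42, 58, 70, 78, 94, 99, 121, 149, 153, 161, 173, 181, 192, 200, 211, 222, 227]

Fragments:
  0→10: 10 bp
  10→21: 11 bp
  21→25: 4 bp
  25→34: 9 bp
  34→41: 7 bp
  41→42: 1 bp
  42→58: 16 bp
  58→70: 12 bp
  70→78: 8 bp
  78→94: 16 bp
  94→99: 5 bp
  99→121: 22 bp
  121→149: 28 bp
  149→153: 4 bp
  153→161: 8 bp
  161→173: 12 bp
  173→181: 8 bp
  181→192: 11 bp
  192→200: 8 bp
  200→211: 11 bp
  211→222: 11 bp
  222→227: 5 bp
  227→0 (wrap): 231-227+0 = 4 bp

[1,4,4,4,5,5,7,8,8,8,8,9,10,11,11,11,11,12,12,16,16,22,28]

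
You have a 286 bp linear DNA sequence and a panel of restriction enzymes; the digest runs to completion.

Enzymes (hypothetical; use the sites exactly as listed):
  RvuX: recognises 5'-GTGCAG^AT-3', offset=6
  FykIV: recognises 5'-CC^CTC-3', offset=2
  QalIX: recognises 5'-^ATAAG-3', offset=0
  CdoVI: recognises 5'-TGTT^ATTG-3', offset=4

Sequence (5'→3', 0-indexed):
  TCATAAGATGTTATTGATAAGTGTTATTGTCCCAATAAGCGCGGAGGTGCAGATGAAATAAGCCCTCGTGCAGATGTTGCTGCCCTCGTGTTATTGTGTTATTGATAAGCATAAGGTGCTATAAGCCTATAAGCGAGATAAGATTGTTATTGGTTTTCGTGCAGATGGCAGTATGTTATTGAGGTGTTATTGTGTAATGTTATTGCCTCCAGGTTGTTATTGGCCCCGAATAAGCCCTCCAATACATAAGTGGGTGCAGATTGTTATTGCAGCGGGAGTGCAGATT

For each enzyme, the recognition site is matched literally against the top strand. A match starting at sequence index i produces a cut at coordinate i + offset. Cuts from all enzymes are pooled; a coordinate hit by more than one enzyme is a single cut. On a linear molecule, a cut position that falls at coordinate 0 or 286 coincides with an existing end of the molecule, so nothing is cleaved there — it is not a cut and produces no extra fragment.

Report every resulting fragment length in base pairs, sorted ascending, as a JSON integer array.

[2,3,4,4,5,6,6,7,7,8,8,8,9,9,9,9,9,10,10,11,11,11,11,13,13,14,16,17,18,18]

Scan for sites:
  RvuX (GTGCAGAT, off=6): starts [46, 67, 158, 253, 277] → cuts [52, 73, 164, 259, 283]
  FykIV (CCCTC, off=2): starts [62, 82, 234] → cuts [64, 84, 236]
  QalIX (ATAAG, off=0): starts [2, 16, 34, 57, 104, 110, 120, 128, 137, 229, 245] → cuts [2, 16, 34, 57, 104, 110, 120, 128, 137, 229, 245]
  CdoVI (TGTTATTG, off=4): starts [8, 21, 88, 96, 144, 173, 184, 197, 214, 261] → cuts [12, 25, 92, 100, 148, 177, 188, 201, 218, 265]

Pooled cuts: [2, 12, 16, 25, 34, 52, 57, 64, 73, 84, 92, 100, 104, 110, 120, 128, 137, 148, 164, 177, 188, 201, 218, 229, 236, 245, 259, 265, 283]

Fragments:
  [0,2): 2 bp
  [2,12): 10 bp
  [12,16): 4 bp
  [16,25): 9 bp
  [25,34): 9 bp
  [34,52): 18 bp
  [52,57): 5 bp
  [57,64): 7 bp
  [64,73): 9 bp
  [73,84): 11 bp
  [84,92): 8 bp
  [92,100): 8 bp
  [100,104): 4 bp
  [104,110): 6 bp
  [110,120): 10 bp
  [120,128): 8 bp
  [128,137): 9 bp
  [137,148): 11 bp
  [148,164): 16 bp
  [164,177): 13 bp
  [177,188): 11 bp
  [188,201): 13 bp
  [201,218): 17 bp
  [218,229): 11 bp
  [229,236): 7 bp
  [236,245): 9 bp
  [245,259): 14 bp
  [259,265): 6 bp
  [265,283): 18 bp
  [283,286): 3 bp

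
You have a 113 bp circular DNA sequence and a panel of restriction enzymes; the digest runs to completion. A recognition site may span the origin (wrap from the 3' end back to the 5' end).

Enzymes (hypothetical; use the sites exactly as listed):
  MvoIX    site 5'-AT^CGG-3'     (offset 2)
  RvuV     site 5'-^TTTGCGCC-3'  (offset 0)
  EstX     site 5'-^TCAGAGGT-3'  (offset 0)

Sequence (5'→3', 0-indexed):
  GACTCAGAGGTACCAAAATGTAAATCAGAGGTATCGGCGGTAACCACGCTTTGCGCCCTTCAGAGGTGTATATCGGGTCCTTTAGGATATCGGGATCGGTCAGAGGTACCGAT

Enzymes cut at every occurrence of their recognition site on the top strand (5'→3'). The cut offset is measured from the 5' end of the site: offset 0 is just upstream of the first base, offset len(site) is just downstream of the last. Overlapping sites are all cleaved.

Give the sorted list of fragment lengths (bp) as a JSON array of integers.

[3,6,10,10,14,15,17,17,21]

Scan for sites:
  MvoIX (ATCGG, off=2): starts [32, 71, 88, 94] → cuts [34, 73, 90, 96]
  RvuV (TTTGCGCC, off=0): starts [49] → cuts [49]
  EstX (TCAGAGGT, off=0): starts [3, 24, 59, 99] → cuts [3, 24, 59, 99]

All cut coordinates (distinct, sorted): [3, 24, 34, 49, 59, 73, 90, 96, 99]

Fragments:
  3→24: 21 bp
  24→34: 10 bp
  34→49: 15 bp
  49→59: 10 bp
  59→73: 14 bp
  73→90: 17 bp
  90→96: 6 bp
  96→99: 3 bp
  99→3 (wrap): 113-99+3 = 17 bp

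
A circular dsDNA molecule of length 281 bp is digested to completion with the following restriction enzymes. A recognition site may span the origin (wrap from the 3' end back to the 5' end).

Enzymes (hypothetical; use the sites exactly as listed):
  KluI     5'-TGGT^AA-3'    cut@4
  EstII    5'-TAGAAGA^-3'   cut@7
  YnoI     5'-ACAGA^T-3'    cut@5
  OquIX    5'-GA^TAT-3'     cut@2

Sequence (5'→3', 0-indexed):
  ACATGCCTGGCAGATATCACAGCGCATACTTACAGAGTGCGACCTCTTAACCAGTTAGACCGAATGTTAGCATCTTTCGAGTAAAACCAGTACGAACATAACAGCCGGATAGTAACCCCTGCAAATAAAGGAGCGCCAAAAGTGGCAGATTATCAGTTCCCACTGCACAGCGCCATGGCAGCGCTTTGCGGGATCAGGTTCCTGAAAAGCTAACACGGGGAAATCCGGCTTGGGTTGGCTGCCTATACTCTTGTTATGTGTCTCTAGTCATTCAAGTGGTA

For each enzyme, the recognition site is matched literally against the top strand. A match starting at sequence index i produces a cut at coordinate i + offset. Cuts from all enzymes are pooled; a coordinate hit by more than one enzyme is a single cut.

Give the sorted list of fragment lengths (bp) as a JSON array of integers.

[15,266]

Scan for sites:
  KluI TGGTAA/4: at [276] ⇒ [280]
  EstII (TAGAAGA, off=7): no sites
  YnoI (ACAGAT, off=5): no sites
  OquIX GATAT/2: at [12] ⇒ [14]

Pooled cuts: [14, 280]

Fragment lengths:
  14→280: 266 bp
  280→14 (wrap): 281-280+14 = 15 bp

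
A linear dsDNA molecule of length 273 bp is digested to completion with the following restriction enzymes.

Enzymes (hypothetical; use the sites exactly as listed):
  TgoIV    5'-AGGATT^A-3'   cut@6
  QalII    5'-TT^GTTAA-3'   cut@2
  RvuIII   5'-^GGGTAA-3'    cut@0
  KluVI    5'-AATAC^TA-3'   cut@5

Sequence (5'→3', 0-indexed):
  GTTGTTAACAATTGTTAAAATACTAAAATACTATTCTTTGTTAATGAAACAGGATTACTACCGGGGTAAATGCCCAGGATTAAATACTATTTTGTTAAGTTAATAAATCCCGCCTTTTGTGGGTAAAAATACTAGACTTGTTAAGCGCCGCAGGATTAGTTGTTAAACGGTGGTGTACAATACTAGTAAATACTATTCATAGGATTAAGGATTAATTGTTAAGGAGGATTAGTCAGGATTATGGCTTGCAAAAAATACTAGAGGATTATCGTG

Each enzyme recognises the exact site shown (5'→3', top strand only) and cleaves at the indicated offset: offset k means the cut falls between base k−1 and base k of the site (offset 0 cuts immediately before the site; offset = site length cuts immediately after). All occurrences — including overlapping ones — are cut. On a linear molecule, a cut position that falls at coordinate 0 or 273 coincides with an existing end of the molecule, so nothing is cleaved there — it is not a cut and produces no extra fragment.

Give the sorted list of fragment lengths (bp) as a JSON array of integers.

Per-enzyme occurrences:
  TgoIV AGGATTA/6: at [50, 75, 151, 200, 207, 224, 234, 261] ⇒ [56, 81, 157, 206, 213, 230, 240, 267]
  QalII TTGTTAA/2: at [1, 11, 37, 91, 137, 159, 215] ⇒ [3, 13, 39, 93, 139, 161, 217]
  RvuIII GGGTAA/0: at [63, 120] ⇒ [63, 120]
  KluVI AATACTA/5: at [18, 26, 82, 127, 178, 188, 253] ⇒ [23, 31, 87, 132, 183, 193, 258]

All cut coordinates (distinct, sorted): [3, 13, 23, 31, 39, 56, 63, 81, 87, 93, 120, 132, 139, 157, 161, 183, 193, 206, 213, 217, 230, 240, 258, 267]

Fragments:
  [0,3): 3 bp
  [3,13): 10 bp
  [13,23): 10 bp
  [23,31): 8 bp
  [31,39): 8 bp
  [39,56): 17 bp
  [56,63): 7 bp
  [63,81): 18 bp
  [81,87): 6 bp
  [87,93): 6 bp
  [93,120): 27 bp
  [120,132): 12 bp
  [132,139): 7 bp
  [139,157): 18 bp
  [157,161): 4 bp
  [161,183): 22 bp
  [183,193): 10 bp
  [193,206): 13 bp
  [206,213): 7 bp
  [213,217): 4 bp
  [217,230): 13 bp
  [230,240): 10 bp
  [240,258): 18 bp
  [258,267): 9 bp
  [267,273): 6 bp

[3,4,4,6,6,6,7,7,7,8,8,9,10,10,10,10,12,13,13,17,18,18,18,22,27]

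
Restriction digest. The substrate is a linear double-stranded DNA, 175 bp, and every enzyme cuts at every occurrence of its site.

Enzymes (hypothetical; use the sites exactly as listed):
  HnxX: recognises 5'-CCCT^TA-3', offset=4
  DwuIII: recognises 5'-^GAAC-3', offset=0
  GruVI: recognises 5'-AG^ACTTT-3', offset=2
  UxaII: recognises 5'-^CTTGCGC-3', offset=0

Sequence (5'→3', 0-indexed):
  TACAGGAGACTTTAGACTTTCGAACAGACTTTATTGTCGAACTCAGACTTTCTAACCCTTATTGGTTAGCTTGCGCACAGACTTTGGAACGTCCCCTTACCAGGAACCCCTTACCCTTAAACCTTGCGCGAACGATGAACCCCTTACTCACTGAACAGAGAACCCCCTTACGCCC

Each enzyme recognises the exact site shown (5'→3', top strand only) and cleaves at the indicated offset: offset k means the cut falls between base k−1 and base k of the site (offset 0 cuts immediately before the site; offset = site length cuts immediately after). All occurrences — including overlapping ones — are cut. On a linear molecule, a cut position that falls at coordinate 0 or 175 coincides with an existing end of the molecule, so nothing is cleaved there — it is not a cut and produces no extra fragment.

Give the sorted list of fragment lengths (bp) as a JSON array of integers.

[5,6,6,6,6,6,7,7,7,7,7,8,8,8,8,8,9,10,11,11,11,13]

Site scan:
  HnxX CCCTTA/4: at [55, 93, 107, 113, 140, 164] ⇒ [59, 97, 111, 117, 144, 168]
  DwuIII GAAC/0: at [21, 38, 86, 103, 129, 136, 152, 159] ⇒ [21, 38, 86, 103, 129, 136, 152, 159]
  GruVI AGACTTT/2: at [6, 13, 25, 44, 78] ⇒ [8, 15, 27, 46, 80]
  UxaII CTTGCGC/0: at [69, 122] ⇒ [69, 122]

Pooled cuts: [8, 15, 21, 27, 38, 46, 59, 69, 80, 86, 97, 103, 111, 117, 122, 129, 136, 144, 152, 159, 168]

Fragments:
  [0,8): 8 bp
  [8,15): 7 bp
  [15,21): 6 bp
  [21,27): 6 bp
  [27,38): 11 bp
  [38,46): 8 bp
  [46,59): 13 bp
  [59,69): 10 bp
  [69,80): 11 bp
  [80,86): 6 bp
  [86,97): 11 bp
  [97,103): 6 bp
  [103,111): 8 bp
  [111,117): 6 bp
  [117,122): 5 bp
  [122,129): 7 bp
  [129,136): 7 bp
  [136,144): 8 bp
  [144,152): 8 bp
  [152,159): 7 bp
  [159,168): 9 bp
  [168,175): 7 bp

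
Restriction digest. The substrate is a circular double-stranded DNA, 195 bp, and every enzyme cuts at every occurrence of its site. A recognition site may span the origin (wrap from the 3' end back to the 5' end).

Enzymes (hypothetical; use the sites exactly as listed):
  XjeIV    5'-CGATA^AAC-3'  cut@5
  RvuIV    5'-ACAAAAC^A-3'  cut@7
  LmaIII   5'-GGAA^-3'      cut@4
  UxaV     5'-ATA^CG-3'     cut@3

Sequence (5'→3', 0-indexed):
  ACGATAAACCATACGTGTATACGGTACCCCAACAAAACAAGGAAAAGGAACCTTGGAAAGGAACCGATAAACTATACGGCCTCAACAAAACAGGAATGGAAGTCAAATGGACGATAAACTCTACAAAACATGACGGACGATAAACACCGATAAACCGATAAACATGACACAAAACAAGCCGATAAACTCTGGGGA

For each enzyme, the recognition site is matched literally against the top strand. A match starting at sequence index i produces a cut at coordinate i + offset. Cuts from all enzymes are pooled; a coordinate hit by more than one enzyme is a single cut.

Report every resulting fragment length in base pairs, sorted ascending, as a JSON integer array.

[5,5,5,5,6,6,6,7,7,8,8,8,9,10,12,13,13,15,15,15,17]

Site scan:
  XjeIV (CGATAAAC, off=5): starts [1, 64, 111, 137, 147, 155, 179] → cuts [6, 69, 116, 142, 152, 160, 184]
  RvuIV (ACAAAACA, off=7): starts [31, 84, 122, 168] → cuts [38, 91, 129, 175]
  LmaIII (GGAA, off=4): starts [40, 46, 54, 59, 92, 97, 192] → cuts [1, 44, 50, 58, 63, 96, 101]
  UxaV (ATACG, off=3): starts [10, 18, 73] → cuts [13, 21, 76]

All cut coordinates (distinct, sorted): [1, 6, 13, 21, 38, 44, 50, 58, 63, 69, 76, 91, 96, 101, 116, 129, 142, 152, 160, 175, 184]

Fragments:
  1→6: 5 bp
  6→13: 7 bp
  13→21: 8 bp
  21→38: 17 bp
  38→44: 6 bp
  44→50: 6 bp
  50→58: 8 bp
  58→63: 5 bp
  63→69: 6 bp
  69→76: 7 bp
  76→91: 15 bp
  91→96: 5 bp
  96→101: 5 bp
  101→116: 15 bp
  116→129: 13 bp
  129→142: 13 bp
  142→152: 10 bp
  152→160: 8 bp
  160→175: 15 bp
  175→184: 9 bp
  184→1 (wrap): 195-184+1 = 12 bp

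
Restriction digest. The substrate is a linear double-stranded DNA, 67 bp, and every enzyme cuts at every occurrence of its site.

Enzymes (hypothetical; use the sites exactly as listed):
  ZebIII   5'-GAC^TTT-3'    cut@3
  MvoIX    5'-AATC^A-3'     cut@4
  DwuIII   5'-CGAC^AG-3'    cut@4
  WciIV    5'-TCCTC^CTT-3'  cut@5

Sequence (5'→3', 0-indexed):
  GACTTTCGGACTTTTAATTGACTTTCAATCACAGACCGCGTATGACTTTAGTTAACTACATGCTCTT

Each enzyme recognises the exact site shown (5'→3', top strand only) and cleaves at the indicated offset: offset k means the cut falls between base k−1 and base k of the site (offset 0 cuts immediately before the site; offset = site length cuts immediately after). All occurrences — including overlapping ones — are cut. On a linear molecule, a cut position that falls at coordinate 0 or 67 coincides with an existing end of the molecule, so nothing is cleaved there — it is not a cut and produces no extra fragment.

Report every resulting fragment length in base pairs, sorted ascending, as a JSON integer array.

Scan for sites:
  ZebIII GACTTT/3: at [0, 8, 19, 43] ⇒ [3, 11, 22, 46]
  MvoIX AATCA/4: at [26] ⇒ [30]
  DwuIII (CGACAG, off=4): no sites
  WciIV (TCCTCCTT, off=5): no sites

Pooled cuts: [3, 11, 22, 30, 46]

Fragments:
  [0,3): 3 bp
  [3,11): 8 bp
  [11,22): 11 bp
  [22,30): 8 bp
  [30,46): 16 bp
  [46,67): 21 bp

[3,8,8,11,16,21]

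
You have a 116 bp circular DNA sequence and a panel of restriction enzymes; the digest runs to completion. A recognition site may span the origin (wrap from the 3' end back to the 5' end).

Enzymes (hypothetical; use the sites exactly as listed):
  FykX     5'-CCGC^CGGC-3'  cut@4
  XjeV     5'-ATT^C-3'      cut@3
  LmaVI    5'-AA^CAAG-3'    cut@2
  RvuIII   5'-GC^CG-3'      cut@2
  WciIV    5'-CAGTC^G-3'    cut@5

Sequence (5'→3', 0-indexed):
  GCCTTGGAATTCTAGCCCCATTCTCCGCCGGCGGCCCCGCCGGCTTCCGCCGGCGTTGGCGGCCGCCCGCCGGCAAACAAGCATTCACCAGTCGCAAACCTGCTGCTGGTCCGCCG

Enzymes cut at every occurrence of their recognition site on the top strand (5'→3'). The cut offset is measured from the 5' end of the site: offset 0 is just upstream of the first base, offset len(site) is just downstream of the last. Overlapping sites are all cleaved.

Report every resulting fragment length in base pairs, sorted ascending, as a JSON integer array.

[6,7,7,8,8,10,11,12,13,13,21]

Per-enzyme occurrences:
  FykX CCGCCGGC/4: at [24, 36, 46, 66, 110] ⇒ [28, 40, 50, 70, 114]
  XjeV ATTC/3: at [8, 19, 82] ⇒ [11, 22, 85]
  LmaVI AACAAG/2: at [75] ⇒ [77]
  RvuIII GCCG/2: at [26, 38, 48, 61, 68, 112] ⇒ [28, 40, 50, 63, 70, 114]
  WciIV CAGTCG/5: at [88] ⇒ [93]

All cut coordinates (distinct, sorted): [11, 22, 28, 40, 50, 63, 70, 77, 85, 93, 114]

Fragment lengths:
  11→22: 11 bp
  22→28: 6 bp
  28→40: 12 bp
  40→50: 10 bp
  50→63: 13 bp
  63→70: 7 bp
  70→77: 7 bp
  77→85: 8 bp
  85→93: 8 bp
  93→114: 21 bp
  114→11 (wrap): 116-114+11 = 13 bp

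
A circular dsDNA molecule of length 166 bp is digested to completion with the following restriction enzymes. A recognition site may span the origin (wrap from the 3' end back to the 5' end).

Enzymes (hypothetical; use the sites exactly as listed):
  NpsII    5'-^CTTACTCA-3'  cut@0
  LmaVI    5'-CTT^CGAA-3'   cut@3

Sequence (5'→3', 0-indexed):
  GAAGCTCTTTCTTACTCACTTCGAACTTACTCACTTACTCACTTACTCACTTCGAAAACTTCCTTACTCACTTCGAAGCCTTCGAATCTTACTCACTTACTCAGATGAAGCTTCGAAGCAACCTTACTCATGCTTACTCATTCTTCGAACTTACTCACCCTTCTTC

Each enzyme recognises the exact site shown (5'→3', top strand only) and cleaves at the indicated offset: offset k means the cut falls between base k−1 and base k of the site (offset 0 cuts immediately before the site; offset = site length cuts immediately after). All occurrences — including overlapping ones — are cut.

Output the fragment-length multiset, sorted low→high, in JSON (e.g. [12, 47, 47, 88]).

[4,4,5,8,8,8,9,9,10,10,11,11,11,11,13,16,18]

Scan for sites:
  NpsII CTTACTCA/0: at [10, 25, 33, 41, 62, 87, 95, 122, 132, 149] ⇒ [10, 25, 33, 41, 62, 87, 95, 122, 132, 149]
  LmaVI CTTCGAA/3: at [18, 49, 70, 79, 110, 142, 162] ⇒ [21, 52, 73, 82, 113, 145, 165]

Pooled cuts: [10, 21, 25, 33, 41, 52, 62, 73, 82, 87, 95, 113, 122, 132, 145, 149, 165]

Fragment lengths:
  10→21: 11 bp
  21→25: 4 bp
  25→33: 8 bp
  33→41: 8 bp
  41→52: 11 bp
  52→62: 10 bp
  62→73: 11 bp
  73→82: 9 bp
  82→87: 5 bp
  87→95: 8 bp
  95→113: 18 bp
  113→122: 9 bp
  122→132: 10 bp
  132→145: 13 bp
  145→149: 4 bp
  149→165: 16 bp
  165→10 (wrap): 166-165+10 = 11 bp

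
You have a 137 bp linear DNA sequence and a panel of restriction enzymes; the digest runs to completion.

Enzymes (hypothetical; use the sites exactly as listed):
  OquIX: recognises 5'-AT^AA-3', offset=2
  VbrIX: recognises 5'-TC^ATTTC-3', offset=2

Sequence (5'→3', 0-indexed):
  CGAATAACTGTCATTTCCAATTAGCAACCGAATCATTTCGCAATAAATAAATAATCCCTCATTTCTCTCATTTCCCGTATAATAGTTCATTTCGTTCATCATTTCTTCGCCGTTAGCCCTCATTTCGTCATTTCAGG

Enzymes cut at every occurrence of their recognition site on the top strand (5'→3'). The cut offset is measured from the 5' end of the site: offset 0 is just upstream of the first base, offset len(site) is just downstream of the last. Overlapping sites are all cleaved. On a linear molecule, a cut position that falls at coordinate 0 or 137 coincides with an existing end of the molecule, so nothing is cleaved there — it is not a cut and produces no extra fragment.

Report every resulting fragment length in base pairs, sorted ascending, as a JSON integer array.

[4,4,5,7,8,8,8,8,9,10,11,12,21,22]

Site scan:
  OquIX (ATAA, off=2): starts [3, 42, 46, 50, 78] → cuts [5, 44, 48, 52, 80]
  VbrIX (TCATTTC, off=2): starts [10, 32, 58, 67, 86, 98, 119, 127] → cuts [12, 34, 60, 69, 88, 100, 121, 129]

All cut coordinates (distinct, sorted): [5, 12, 34, 44, 48, 52, 60, 69, 80, 88, 100, 121, 129]

Fragment lengths:
  [0,5): 5 bp
  [5,12): 7 bp
  [12,34): 22 bp
  [34,44): 10 bp
  [44,48): 4 bp
  [48,52): 4 bp
  [52,60): 8 bp
  [60,69): 9 bp
  [69,80): 11 bp
  [80,88): 8 bp
  [88,100): 12 bp
  [100,121): 21 bp
  [121,129): 8 bp
  [129,137): 8 bp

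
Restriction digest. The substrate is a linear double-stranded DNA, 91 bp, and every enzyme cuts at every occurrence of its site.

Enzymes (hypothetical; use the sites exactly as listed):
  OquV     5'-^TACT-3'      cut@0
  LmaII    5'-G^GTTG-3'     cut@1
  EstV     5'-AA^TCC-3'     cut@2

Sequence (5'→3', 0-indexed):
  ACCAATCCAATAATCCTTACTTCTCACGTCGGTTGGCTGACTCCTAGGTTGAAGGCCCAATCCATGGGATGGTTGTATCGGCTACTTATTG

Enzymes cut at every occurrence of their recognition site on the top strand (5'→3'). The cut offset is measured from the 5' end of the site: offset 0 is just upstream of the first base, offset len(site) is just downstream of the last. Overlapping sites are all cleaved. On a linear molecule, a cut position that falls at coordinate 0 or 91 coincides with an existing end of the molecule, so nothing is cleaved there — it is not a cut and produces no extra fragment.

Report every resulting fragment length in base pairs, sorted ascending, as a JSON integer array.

Per-enzyme occurrences:
  OquV TACT/0: at [17, 82] ⇒ [17, 82]
  LmaII GGTTG/1: at [30, 46, 70] ⇒ [31, 47, 71]
  EstV AATCC/2: at [3, 11, 58] ⇒ [5, 13, 60]

Pooled cuts: [5, 13, 17, 31, 47, 60, 71, 82]

Fragment lengths:
  [0,5): 5 bp
  [5,13): 8 bp
  [13,17): 4 bp
  [17,31): 14 bp
  [31,47): 16 bp
  [47,60): 13 bp
  [60,71): 11 bp
  [71,82): 11 bp
  [82,91): 9 bp

[4,5,8,9,11,11,13,14,16]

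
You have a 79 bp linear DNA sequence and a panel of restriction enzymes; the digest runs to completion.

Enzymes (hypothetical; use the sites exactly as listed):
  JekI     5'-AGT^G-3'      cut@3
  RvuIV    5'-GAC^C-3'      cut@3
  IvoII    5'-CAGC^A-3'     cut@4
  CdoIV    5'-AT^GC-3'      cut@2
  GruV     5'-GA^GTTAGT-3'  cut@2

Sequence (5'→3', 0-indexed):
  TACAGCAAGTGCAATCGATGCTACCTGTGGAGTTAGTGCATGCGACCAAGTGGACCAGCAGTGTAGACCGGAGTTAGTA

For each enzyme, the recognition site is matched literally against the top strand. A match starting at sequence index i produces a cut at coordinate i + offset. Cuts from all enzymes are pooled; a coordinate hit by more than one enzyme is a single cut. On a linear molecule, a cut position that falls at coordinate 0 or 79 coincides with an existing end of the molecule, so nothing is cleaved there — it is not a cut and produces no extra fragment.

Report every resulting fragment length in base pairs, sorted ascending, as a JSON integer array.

Per-enzyme occurrences:
  JekI AGTG/3: at [7, 34, 48, 59] ⇒ [10, 37, 51, 62]
  RvuIV GACC/3: at [43, 52, 65] ⇒ [46, 55, 68]
  IvoII CAGCA/4: at [2, 55] ⇒ [6, 59]
  CdoIV ATGC/2: at [17, 39] ⇒ [19, 41]
  GruV GAGTTAGT/2: at [29, 70] ⇒ [31, 72]

All cut coordinates (distinct, sorted): [6, 10, 19, 31, 37, 41, 46, 51, 55, 59, 62, 68, 72]

Fragment lengths:
  [0,6): 6 bp
  [6,10): 4 bp
  [10,19): 9 bp
  [19,31): 12 bp
  [31,37): 6 bp
  [37,41): 4 bp
  [41,46): 5 bp
  [46,51): 5 bp
  [51,55): 4 bp
  [55,59): 4 bp
  [59,62): 3 bp
  [62,68): 6 bp
  [68,72): 4 bp
  [72,79): 7 bp

[3,4,4,4,4,4,5,5,6,6,6,7,9,12]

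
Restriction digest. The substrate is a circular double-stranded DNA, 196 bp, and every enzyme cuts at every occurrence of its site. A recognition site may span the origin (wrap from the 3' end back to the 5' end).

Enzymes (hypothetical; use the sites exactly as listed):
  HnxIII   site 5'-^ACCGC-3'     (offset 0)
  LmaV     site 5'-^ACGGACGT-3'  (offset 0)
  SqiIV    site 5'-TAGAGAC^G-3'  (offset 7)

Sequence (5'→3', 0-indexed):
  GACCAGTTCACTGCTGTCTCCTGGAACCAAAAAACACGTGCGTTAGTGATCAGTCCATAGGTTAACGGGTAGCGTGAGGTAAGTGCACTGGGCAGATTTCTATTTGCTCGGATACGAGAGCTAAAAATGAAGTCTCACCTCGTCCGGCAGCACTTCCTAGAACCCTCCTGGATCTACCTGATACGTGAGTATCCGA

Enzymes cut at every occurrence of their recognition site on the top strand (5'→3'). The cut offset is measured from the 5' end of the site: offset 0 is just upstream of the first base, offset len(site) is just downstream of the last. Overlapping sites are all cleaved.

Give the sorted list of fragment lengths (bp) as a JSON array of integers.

[196]

Per-enzyme occurrences:
  HnxIII (ACCGC, off=0): no sites
  LmaV (ACGGACGT, off=0): no sites
  SqiIV (TAGAGACG, off=7): no sites

Pooled cuts: ∅

Fragment lengths:
  no cuts → one circular fragment of 196 bp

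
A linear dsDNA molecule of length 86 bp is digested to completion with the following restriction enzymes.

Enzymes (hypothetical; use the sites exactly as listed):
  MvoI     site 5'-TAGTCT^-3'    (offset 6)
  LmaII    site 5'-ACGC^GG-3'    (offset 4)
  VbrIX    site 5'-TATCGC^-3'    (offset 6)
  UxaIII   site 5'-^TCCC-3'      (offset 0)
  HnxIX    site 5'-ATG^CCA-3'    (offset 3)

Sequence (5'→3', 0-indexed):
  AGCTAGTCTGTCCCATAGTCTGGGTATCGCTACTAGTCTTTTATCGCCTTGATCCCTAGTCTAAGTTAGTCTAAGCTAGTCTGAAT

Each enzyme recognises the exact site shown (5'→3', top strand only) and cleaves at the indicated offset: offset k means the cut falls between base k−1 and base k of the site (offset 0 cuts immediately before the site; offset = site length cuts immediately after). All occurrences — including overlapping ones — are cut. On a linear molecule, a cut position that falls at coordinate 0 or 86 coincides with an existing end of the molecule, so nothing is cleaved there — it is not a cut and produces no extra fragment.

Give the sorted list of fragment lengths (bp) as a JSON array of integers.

Scan for sites:
  MvoI TAGTCT/6: at [3, 15, 33, 56, 66, 76] ⇒ [9, 21, 39, 62, 72, 82]
  LmaII (ACGCGG, off=4): no sites
  VbrIX TATCGC/6: at [24, 41] ⇒ [30, 47]
  UxaIII TCCC/0: at [10, 52] ⇒ [10, 52]
  HnxIX (ATGCCA, off=3): no sites

Pooled cuts: [9, 10, 21, 30, 39, 47, 52, 62, 72, 82]

Fragment lengths:
  [0,9): 9 bp
  [9,10): 1 bp
  [10,21): 11 bp
  [21,30): 9 bp
  [30,39): 9 bp
  [39,47): 8 bp
  [47,52): 5 bp
  [52,62): 10 bp
  [62,72): 10 bp
  [72,82): 10 bp
  [82,86): 4 bp

[1,4,5,8,9,9,9,10,10,10,11]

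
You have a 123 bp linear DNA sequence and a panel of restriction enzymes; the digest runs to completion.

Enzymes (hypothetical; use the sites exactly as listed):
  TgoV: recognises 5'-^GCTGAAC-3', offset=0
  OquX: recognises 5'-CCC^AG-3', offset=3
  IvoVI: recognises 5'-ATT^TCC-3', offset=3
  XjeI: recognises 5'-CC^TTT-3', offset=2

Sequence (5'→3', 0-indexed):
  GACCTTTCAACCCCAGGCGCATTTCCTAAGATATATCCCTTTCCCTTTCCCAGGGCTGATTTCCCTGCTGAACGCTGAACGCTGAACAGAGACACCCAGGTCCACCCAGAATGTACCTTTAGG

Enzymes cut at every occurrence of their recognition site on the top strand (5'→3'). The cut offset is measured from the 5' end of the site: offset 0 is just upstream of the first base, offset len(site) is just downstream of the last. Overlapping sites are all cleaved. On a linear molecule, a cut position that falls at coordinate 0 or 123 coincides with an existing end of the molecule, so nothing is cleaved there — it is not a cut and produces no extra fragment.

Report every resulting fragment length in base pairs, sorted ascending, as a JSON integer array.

Scan for sites:
  TgoV (GCTGAAC, off=0): starts [66, 73, 80] → cuts [66, 73, 80]
  OquX (CCCAG, off=3): starts [11, 48, 94, 104] → cuts [14, 51, 97, 107]
  IvoVI (ATTTCC, off=3): starts [20, 58] → cuts [23, 61]
  XjeI (CCTTT, off=2): starts [2, 37, 43, 115] → cuts [4, 39, 45, 117]

Pooled cuts: [4, 14, 23, 39, 45, 51, 61, 66, 73, 80, 97, 107, 117]

Fragment lengths:
  [0,4): 4 bp
  [4,14): 10 bp
  [14,23): 9 bp
  [23,39): 16 bp
  [39,45): 6 bp
  [45,51): 6 bp
  [51,61): 10 bp
  [61,66): 5 bp
  [66,73): 7 bp
  [73,80): 7 bp
  [80,97): 17 bp
  [97,107): 10 bp
  [107,117): 10 bp
  [117,123): 6 bp

[4,5,6,6,6,7,7,9,10,10,10,10,16,17]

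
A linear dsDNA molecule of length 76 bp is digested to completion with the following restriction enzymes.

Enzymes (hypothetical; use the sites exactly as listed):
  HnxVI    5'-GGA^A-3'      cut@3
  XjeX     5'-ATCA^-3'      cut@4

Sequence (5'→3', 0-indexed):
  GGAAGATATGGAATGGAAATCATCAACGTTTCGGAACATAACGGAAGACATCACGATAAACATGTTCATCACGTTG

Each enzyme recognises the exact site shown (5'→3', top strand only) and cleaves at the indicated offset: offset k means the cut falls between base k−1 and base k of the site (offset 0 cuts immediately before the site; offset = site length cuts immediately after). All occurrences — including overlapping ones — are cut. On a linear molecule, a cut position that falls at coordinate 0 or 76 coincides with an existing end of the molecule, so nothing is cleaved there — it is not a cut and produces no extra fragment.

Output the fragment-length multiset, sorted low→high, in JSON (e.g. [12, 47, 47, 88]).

[3,3,5,5,5,8,9,10,10,18]

Site scan:
  HnxVI (GGAA, off=3): starts [0, 9, 14, 32, 42] → cuts [3, 12, 17, 35, 45]
  XjeX (ATCA, off=4): starts [18, 21, 49, 67] → cuts [22, 25, 53, 71]

All cut coordinates (distinct, sorted): [3, 12, 17, 22, 25, 35, 45, 53, 71]

Fragments:
  [0,3): 3 bp
  [3,12): 9 bp
  [12,17): 5 bp
  [17,22): 5 bp
  [22,25): 3 bp
  [25,35): 10 bp
  [35,45): 10 bp
  [45,53): 8 bp
  [53,71): 18 bp
  [71,76): 5 bp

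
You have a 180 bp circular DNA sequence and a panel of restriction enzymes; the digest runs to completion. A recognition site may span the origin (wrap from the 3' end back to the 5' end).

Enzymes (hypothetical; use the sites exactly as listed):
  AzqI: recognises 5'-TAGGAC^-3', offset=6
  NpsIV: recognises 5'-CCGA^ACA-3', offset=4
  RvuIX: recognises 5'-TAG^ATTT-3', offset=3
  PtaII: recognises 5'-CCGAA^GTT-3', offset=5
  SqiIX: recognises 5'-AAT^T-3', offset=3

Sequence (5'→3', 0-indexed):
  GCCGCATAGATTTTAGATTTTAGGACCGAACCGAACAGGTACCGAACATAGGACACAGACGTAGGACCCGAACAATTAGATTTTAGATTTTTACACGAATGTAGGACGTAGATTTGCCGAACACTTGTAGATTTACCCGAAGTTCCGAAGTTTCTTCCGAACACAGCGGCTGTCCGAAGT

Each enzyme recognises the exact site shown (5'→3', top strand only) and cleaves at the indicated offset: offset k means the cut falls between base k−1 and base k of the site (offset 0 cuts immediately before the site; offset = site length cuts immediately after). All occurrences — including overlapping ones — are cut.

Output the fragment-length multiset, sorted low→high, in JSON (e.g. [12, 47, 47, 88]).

[3,4,4,5,7,7,8,8,9,9,10,10,11,11,11,13,21,29]

Scan for sites:
  AzqI TAGGAC/6: at [20, 48, 61, 101] ⇒ [26, 54, 67, 107]
  NpsIV CCGAACA/4: at [30, 41, 67, 116, 156] ⇒ [34, 45, 71, 120, 160]
  RvuIX TAGATTT/3: at [6, 13, 76, 83, 108, 127] ⇒ [9, 16, 79, 86, 111, 130]
  PtaII CCGAAGTT/5: at [136, 144] ⇒ [141, 149]
  SqiIX AATT/3: at [73] ⇒ [76]

All cut coordinates (distinct, sorted): [9, 16, 26, 34, 45, 54, 67, 71, 76, 79, 86, 107, 111, 120, 130, 141, 149, 160]

Fragment lengths:
  9→16: 7 bp
  16→26: 10 bp
  26→34: 8 bp
  34→45: 11 bp
  45→54: 9 bp
  54→67: 13 bp
  67→71: 4 bp
  71→76: 5 bp
  76→79: 3 bp
  79→86: 7 bp
  86→107: 21 bp
  107→111: 4 bp
  111→120: 9 bp
  120→130: 10 bp
  130→141: 11 bp
  141→149: 8 bp
  149→160: 11 bp
  160→9 (wrap): 180-160+9 = 29 bp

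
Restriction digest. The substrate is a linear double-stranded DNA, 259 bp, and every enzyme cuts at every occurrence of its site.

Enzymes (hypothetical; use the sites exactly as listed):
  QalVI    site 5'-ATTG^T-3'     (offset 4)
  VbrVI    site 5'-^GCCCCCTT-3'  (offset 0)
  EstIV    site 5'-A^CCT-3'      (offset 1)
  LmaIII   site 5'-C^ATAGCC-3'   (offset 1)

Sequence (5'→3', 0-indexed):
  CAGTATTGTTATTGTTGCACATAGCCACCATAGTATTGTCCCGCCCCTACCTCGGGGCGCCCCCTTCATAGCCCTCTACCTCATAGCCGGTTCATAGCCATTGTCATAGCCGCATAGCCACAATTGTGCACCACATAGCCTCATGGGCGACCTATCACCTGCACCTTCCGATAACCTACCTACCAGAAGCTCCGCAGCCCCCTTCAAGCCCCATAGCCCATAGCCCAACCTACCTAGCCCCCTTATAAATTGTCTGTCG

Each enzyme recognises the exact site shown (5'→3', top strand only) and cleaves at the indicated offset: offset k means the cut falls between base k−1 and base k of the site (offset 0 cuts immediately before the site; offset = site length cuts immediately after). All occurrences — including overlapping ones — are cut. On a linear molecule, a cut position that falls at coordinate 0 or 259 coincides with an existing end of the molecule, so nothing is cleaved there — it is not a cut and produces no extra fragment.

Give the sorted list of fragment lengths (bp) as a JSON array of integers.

[2,4,4,4,4,6,6,6,7,7,7,8,8,8,9,9,9,10,11,11,11,11,13,16,16,16,18,18]

Scan for sites:
  QalVI ATTGT/4: at [4, 10, 34, 99, 122, 248] ⇒ [8, 14, 38, 103, 126, 252]
  VbrVI GCCCCCTT/0: at [58, 196, 236] ⇒ [58, 196, 236]
  EstIV ACCT/1: at [48, 77, 149, 156, 162, 173, 177, 227, 231] ⇒ [49, 78, 150, 157, 163, 174, 178, 228, 232]
  LmaIII CATAGCC/1: at [19, 66, 81, 92, 104, 112, 133, 211, 218] ⇒ [20, 67, 82, 93, 105, 113, 134, 212, 219]

Pooled cuts: [8, 14, 20, 38, 49, 58, 67, 78, 82, 93, 103, 105, 113, 126, 134, 150, 157, 163, 174, 178, 196, 212, 219, 228, 232, 236, 252]

Fragment lengths:
  [0,8): 8 bp
  [8,14): 6 bp
  [14,20): 6 bp
  [20,38): 18 bp
  [38,49): 11 bp
  [49,58): 9 bp
  [58,67): 9 bp
  [67,78): 11 bp
  [78,82): 4 bp
  [82,93): 11 bp
  [93,103): 10 bp
  [103,105): 2 bp
  [105,113): 8 bp
  [113,126): 13 bp
  [126,134): 8 bp
  [134,150): 16 bp
  [150,157): 7 bp
  [157,163): 6 bp
  [163,174): 11 bp
  [174,178): 4 bp
  [178,196): 18 bp
  [196,212): 16 bp
  [212,219): 7 bp
  [219,228): 9 bp
  [228,232): 4 bp
  [232,236): 4 bp
  [236,252): 16 bp
  [252,259): 7 bp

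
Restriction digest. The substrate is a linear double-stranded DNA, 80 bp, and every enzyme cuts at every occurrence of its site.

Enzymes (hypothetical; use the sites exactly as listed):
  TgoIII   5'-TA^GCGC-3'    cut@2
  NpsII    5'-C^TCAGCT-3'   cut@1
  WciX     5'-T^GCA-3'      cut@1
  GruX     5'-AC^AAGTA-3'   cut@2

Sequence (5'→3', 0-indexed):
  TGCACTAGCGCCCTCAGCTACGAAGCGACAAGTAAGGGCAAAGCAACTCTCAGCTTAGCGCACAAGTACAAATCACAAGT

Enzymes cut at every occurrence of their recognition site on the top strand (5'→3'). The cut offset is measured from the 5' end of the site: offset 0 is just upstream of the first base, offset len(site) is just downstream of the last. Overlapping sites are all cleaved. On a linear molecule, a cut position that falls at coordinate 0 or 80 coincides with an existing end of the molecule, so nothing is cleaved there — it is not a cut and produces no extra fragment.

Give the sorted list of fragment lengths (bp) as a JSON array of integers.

Per-enzyme occurrences:
  TgoIII TAGCGC/2: at [5, 55] ⇒ [7, 57]
  NpsII CTCAGCT/1: at [12, 48] ⇒ [13, 49]
  WciX TGCA/1: at [0] ⇒ [1]
  GruX ACAAGTA/2: at [27, 61] ⇒ [29, 63]

All cut coordinates (distinct, sorted): [1, 7, 13, 29, 49, 57, 63]

Fragments:
  [0,1): 1 bp
  [1,7): 6 bp
  [7,13): 6 bp
  [13,29): 16 bp
  [29,49): 20 bp
  [49,57): 8 bp
  [57,63): 6 bp
  [63,80): 17 bp

[1,6,6,6,8,16,17,20]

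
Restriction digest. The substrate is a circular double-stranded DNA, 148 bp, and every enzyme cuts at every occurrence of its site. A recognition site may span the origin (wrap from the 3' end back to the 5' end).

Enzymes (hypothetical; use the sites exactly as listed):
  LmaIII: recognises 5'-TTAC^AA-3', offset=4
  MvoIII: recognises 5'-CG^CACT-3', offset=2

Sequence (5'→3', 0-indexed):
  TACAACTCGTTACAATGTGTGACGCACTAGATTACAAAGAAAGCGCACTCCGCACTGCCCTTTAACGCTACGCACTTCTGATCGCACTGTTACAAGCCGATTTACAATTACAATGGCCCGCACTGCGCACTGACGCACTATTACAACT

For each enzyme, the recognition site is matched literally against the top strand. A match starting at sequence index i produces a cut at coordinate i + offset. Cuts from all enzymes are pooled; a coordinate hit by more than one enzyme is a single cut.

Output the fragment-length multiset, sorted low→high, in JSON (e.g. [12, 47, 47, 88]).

[6,7,7,7,8,9,9,9,10,10,11,11,12,12,20]

Per-enzyme occurrences:
  LmaIII TTACAA/4: at [9, 31, 89, 101, 107, 140, 147] ⇒ [3, 13, 35, 93, 105, 111, 144]
  MvoIII CGCACT/2: at [22, 43, 50, 70, 82, 118, 125, 133] ⇒ [24, 45, 52, 72, 84, 120, 127, 135]

Pooled cuts: [3, 13, 24, 35, 45, 52, 72, 84, 93, 105, 111, 120, 127, 135, 144]

Fragments:
  3→13: 10 bp
  13→24: 11 bp
  24→35: 11 bp
  35→45: 10 bp
  45→52: 7 bp
  52→72: 20 bp
  72→84: 12 bp
  84→93: 9 bp
  93→105: 12 bp
  105→111: 6 bp
  111→120: 9 bp
  120→127: 7 bp
  127→135: 8 bp
  135→144: 9 bp
  144→3 (wrap): 148-144+3 = 7 bp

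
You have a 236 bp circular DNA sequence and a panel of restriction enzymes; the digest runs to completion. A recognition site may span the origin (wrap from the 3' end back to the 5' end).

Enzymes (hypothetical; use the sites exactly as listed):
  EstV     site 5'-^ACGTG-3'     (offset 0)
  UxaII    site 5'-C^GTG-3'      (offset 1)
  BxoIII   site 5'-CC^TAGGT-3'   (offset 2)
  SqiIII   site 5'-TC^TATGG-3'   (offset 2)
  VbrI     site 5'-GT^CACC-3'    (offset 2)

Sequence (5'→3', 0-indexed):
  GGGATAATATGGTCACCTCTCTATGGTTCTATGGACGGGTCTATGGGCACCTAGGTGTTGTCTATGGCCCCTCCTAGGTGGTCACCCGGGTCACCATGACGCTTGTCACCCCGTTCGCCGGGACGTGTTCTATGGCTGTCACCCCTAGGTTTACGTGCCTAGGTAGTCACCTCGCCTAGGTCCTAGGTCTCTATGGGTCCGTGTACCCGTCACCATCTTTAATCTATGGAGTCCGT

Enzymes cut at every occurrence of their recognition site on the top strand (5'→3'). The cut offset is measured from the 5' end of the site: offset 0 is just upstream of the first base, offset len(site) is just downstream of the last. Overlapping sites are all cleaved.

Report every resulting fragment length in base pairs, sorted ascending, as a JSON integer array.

[2,2,5,6,6,7,7,8,8,8,8,8,9,9,9,9,10,10,10,11,12,12,14,15,15,16]

Site scan:
  EstV ACGTG/0: at [122, 152] ⇒ [122, 152]
  UxaII CGTG/1: at [123, 153, 199, 233] ⇒ [124, 154, 200, 234]
  BxoIII CCTAGGT/2: at [49, 72, 143, 157, 174, 181] ⇒ [51, 74, 145, 159, 176, 183]
  SqiIII TCTATGG/2: at [19, 27, 39, 60, 128, 189, 222] ⇒ [21, 29, 41, 62, 130, 191, 224]
  VbrI GTCACC/2: at [11, 80, 89, 104, 137, 165, 208] ⇒ [13, 82, 91, 106, 139, 167, 210]

Pooled cuts: [13, 21, 29, 41, 51, 62, 74, 82, 91, 106, 122, 124, 130, 139, 145, 152, 154, 159, 167, 176, 183, 191, 200, 210, 224, 234]

Fragments:
  13→21: 8 bp
  21→29: 8 bp
  29→41: 12 bp
  41→51: 10 bp
  51→62: 11 bp
  62→74: 12 bp
  74→82: 8 bp
  82→91: 9 bp
  91→106: 15 bp
  106→122: 16 bp
  122→124: 2 bp
  124→130: 6 bp
  130→139: 9 bp
  139→145: 6 bp
  145→152: 7 bp
  152→154: 2 bp
  154→159: 5 bp
  159→167: 8 bp
  167→176: 9 bp
  176→183: 7 bp
  183→191: 8 bp
  191→200: 9 bp
  200→210: 10 bp
  210→224: 14 bp
  224→234: 10 bp
  234→13 (wrap): 236-234+13 = 15 bp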